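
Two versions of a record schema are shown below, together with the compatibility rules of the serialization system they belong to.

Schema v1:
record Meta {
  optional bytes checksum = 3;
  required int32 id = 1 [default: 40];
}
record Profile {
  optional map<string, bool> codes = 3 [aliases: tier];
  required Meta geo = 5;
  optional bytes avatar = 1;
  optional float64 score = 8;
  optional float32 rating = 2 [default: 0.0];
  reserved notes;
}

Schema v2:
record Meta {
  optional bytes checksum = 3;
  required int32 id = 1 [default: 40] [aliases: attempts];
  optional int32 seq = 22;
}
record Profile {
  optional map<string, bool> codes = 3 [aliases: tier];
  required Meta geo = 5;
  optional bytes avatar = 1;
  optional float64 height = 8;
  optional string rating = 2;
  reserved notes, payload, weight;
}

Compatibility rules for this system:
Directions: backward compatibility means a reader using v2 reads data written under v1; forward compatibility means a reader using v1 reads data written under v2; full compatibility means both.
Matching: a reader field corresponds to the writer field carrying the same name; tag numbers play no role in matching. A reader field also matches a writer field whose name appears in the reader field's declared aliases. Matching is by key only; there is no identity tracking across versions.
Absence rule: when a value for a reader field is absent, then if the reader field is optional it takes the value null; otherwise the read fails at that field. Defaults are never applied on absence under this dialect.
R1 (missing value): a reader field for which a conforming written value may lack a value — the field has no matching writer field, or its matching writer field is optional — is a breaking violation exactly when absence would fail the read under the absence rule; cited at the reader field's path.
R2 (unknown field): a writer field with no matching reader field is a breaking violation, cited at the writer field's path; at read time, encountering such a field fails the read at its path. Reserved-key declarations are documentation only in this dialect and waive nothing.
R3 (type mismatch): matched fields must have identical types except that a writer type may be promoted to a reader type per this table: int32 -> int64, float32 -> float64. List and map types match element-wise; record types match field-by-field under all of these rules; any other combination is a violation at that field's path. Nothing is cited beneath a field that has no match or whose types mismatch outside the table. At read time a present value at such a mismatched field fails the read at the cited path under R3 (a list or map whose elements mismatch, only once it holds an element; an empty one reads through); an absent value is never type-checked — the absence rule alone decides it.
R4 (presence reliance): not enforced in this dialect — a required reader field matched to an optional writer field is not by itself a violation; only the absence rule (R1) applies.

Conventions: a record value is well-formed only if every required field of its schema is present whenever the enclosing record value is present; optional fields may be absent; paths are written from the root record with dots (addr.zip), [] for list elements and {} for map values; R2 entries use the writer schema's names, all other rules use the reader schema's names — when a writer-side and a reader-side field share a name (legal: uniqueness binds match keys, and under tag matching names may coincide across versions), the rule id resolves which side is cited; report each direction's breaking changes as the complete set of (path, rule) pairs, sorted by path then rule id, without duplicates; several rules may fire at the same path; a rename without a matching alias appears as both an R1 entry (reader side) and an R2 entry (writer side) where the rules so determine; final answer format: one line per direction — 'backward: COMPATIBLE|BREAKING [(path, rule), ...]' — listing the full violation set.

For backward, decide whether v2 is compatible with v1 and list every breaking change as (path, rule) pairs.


each type pair in Profile: writer, then reader
backward for Profile (reader v2, writer v1):
  map<string, bool> -> map<string, bool>, writer optional: codes aligns to codes
  Meta -> Meta, writer required: geo aligns to geo
  bytes -> bytes, writer optional: avatar aligns to avatar
  height has no writer counterpart
  float32 -> string, writer optional: rating aligns to rating
  leftover writer field: score
  bytes -> bytes, writer optional: geo.checksum aligns to geo.checksum
  int32 -> int32, writer required: geo.id aligns to geo.id
  geo.seq has no writer counterpart
  breaking: (rating, R3)
  breaking: (score, R2)
  backward on Profile therefore BREAKING (2)
remaining Profile differences; none change what is asked:
  added field seq to record Meta: optional int32, tag 22 (in v2 it sits last) -> its effect on Profile is confined to the forward direction, not asked

backward: BREAKING [(rating, R3), (score, R2)]


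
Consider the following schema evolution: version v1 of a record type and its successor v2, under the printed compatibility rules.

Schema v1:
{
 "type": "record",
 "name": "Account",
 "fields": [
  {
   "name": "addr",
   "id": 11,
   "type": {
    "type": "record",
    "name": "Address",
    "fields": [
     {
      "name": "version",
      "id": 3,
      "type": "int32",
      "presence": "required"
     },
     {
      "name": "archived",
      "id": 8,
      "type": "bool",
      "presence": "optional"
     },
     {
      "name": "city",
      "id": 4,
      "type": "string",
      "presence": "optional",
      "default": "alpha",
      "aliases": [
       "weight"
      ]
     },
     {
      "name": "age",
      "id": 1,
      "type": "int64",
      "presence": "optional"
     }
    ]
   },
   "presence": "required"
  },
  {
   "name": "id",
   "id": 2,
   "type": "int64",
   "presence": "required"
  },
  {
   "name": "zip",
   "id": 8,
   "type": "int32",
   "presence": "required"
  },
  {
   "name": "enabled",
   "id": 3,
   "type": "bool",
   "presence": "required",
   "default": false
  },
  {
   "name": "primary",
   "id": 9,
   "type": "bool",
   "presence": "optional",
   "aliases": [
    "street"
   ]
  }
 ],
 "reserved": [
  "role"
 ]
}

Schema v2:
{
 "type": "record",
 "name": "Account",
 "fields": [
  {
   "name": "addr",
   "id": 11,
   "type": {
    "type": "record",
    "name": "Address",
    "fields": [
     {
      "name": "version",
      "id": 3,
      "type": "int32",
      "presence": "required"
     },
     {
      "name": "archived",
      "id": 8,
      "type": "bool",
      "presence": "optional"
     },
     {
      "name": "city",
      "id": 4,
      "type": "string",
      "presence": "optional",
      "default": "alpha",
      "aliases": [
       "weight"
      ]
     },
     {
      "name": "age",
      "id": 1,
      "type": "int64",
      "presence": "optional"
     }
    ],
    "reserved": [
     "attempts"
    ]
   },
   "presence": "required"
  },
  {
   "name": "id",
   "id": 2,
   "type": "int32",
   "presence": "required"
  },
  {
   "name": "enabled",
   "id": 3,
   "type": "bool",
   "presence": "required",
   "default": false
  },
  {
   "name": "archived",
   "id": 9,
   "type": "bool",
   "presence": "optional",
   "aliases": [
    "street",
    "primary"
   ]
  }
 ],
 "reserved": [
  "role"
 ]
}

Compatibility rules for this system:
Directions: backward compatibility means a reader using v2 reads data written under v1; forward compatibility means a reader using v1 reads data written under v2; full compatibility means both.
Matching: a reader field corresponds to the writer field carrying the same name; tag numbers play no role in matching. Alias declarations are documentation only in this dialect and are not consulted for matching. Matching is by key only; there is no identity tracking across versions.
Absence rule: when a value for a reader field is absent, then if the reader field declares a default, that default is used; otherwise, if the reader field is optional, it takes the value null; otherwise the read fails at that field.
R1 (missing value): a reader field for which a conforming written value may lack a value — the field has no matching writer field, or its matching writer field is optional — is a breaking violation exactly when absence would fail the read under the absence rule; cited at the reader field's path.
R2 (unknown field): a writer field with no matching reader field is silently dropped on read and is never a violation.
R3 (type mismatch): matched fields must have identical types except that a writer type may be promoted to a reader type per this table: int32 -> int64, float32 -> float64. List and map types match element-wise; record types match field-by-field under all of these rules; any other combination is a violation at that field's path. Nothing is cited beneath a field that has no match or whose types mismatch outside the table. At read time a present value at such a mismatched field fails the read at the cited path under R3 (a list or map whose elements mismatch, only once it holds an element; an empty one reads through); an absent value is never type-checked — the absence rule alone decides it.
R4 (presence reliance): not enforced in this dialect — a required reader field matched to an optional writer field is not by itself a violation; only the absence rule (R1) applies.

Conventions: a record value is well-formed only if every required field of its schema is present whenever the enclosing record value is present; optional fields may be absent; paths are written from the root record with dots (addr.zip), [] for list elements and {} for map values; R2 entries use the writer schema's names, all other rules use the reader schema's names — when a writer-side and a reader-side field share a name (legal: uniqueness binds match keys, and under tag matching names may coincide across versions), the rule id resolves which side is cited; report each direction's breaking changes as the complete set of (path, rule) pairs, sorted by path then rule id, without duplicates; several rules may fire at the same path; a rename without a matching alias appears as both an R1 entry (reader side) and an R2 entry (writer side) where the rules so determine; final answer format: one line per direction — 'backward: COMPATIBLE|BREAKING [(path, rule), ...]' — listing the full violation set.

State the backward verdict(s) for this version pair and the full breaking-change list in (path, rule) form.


the writer's type comes first in each Account pair
backward for Account (reader v2, writer v1):
  addr <- addr (Address -> Address, writer required)
  id <- id (int64 -> int32, writer required)
  enabled <- enabled (bool -> bool, writer required)
  archived: no writer match
  writer zip: unknown to reader
  writer primary: unknown to reader
  addr.version <- addr.version (int32 -> int32, writer required)
  addr.archived <- addr.archived (bool -> bool, writer optional)
  addr.city <- addr.city (string -> string, writer optional)
  addr.age <- addr.age (int64 -> int64, writer optional)
  R3 fires at id
  => backward: BREAKING (1)
checking off the Account differences that do not matter here:
  renamed field primary to archived in record Account (alias primary declared on the renamed field) -> fires no rule on Account, leaving the asked answer as it is
  removed field zip from record Account -> fires only in the forward direction of Account, which is not asked here

backward: BREAKING [(id, R3)]


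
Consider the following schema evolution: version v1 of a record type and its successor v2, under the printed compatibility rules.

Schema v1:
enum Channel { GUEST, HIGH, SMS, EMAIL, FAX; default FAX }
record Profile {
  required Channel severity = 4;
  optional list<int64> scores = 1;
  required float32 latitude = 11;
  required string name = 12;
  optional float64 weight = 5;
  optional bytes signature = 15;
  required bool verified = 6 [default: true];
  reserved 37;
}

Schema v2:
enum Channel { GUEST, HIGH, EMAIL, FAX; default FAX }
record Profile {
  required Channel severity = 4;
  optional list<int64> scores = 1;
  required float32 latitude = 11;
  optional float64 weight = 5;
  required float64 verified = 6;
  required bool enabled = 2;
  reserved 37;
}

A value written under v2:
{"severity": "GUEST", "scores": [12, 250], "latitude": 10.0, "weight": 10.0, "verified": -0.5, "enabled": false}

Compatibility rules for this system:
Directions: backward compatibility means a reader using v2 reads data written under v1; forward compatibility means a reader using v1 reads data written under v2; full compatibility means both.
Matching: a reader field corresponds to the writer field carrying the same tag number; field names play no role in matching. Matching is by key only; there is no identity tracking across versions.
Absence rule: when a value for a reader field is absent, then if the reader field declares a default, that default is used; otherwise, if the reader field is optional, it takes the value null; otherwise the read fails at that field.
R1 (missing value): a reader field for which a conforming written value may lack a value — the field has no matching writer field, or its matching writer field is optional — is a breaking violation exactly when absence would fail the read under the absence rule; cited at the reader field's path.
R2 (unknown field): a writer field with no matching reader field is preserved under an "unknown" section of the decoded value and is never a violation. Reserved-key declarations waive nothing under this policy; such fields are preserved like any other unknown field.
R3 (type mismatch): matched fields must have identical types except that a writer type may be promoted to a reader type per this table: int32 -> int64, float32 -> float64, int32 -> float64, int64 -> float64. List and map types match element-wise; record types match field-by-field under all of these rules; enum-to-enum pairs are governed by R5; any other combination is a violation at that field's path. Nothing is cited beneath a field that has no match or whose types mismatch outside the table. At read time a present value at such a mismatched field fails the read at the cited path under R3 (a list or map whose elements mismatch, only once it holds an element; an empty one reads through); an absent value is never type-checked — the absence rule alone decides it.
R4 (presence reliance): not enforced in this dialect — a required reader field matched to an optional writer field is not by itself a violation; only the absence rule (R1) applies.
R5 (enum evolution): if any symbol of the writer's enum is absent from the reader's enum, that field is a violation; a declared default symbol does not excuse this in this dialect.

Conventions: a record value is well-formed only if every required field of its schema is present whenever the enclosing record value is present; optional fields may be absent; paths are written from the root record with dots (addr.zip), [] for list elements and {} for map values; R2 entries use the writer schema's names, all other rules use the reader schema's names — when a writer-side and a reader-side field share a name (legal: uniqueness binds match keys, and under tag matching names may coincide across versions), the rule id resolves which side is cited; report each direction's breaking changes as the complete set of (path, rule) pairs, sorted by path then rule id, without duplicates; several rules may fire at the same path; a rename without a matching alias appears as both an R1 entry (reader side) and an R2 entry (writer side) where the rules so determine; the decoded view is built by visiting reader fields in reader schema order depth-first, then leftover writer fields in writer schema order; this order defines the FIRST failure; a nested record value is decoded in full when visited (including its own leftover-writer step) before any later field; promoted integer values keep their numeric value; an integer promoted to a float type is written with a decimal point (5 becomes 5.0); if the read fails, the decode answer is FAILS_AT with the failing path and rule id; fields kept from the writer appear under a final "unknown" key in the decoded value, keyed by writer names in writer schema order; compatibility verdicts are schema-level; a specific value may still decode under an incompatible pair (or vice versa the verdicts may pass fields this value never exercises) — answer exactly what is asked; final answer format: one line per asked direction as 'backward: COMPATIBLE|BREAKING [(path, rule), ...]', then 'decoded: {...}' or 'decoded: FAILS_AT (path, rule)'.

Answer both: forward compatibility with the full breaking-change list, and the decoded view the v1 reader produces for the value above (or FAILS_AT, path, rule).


forward: BREAKING [(name, R1), (verified, R3)]; decoded: FAILS_AT (name, R1)

the writer's type comes first in each Profile pair
forward analysis of Profile with v1 as reader and v2 as writer:
  Channel -> Channel, writer required: severity aligns to severity
  list<int64> -> list<int64>, writer optional: scores aligns to scores
  float32 -> float32, writer required: latitude aligns to latitude
  name: no writer-side match
  float64 -> float64, writer optional: weight aligns to weight
  signature: no writer-side match
  float64 -> bool, writer required: verified aligns to verified
  writer enabled: unknown to reader
  violation R1 at name
  violation R3 at verified
  => 2 violation(s): forward is BREAKING for Profile
migrating the Profile value to v1:
  severity := "GUEST"
  scores := [12, 250]
  latitude := 10.0
  read fails at name under R1 (no fill)
  => FAILS_AT (name, R1)
the rest of the Profile diff is inert for this question:
  enum Channel (field severity in record Profile): symbol SMS removed -> its effect on Profile is confined to the backward direction, not asked
  added field enabled to record Profile: required bool, tag 2 (in v2 it sits last) -> its effect on Profile is confined to the backward direction, not asked
  removed field signature from record Profile -> triggers nothing under Profile's printed rules — same verdict


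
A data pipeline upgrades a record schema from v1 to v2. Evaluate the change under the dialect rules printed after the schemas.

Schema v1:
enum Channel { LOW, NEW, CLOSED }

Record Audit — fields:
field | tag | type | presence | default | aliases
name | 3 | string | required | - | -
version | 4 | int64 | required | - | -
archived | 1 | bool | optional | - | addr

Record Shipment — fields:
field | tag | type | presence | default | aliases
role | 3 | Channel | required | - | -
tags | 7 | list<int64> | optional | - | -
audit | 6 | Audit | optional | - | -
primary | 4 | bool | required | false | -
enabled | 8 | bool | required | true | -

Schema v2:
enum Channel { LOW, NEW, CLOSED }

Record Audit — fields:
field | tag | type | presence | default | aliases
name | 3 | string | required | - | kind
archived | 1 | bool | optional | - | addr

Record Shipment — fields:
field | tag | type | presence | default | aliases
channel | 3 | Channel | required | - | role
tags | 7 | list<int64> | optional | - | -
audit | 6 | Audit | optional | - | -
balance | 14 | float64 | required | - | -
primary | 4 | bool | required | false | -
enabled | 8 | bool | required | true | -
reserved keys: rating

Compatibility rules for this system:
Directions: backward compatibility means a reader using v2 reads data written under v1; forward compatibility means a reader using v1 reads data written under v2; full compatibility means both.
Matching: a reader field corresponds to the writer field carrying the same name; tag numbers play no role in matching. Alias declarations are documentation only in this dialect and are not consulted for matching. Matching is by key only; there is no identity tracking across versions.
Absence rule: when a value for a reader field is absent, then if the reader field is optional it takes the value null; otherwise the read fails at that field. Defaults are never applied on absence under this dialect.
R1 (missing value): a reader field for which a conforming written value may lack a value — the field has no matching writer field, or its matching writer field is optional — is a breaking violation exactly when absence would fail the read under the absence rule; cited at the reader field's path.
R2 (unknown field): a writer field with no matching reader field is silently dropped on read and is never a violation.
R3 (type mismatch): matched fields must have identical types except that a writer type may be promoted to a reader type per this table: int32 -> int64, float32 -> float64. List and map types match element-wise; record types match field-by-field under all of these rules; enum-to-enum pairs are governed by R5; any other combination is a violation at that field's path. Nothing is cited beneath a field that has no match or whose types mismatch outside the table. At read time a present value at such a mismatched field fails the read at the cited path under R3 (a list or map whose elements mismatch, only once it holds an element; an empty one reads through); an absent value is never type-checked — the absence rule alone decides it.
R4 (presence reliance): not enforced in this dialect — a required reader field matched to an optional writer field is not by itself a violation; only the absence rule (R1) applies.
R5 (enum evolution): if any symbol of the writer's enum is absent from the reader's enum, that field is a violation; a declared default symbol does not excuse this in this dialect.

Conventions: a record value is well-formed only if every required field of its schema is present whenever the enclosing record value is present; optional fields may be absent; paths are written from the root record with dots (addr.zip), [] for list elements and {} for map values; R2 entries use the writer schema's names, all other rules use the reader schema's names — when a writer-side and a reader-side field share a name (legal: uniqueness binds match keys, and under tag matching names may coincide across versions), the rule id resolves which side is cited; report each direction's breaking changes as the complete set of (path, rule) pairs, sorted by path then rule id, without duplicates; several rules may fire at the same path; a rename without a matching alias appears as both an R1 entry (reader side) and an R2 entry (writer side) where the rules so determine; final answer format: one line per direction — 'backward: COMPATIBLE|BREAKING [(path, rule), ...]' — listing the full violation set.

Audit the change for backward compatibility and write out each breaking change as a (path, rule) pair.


backward: BREAKING [(balance, R1), (channel, R1)]

arrows below run writer -> reader for Shipment
backward on Shipment — v2 reading data written by v1:
  channel: no writer match
  tags: paired with writer tags (list<int64> -> list<int64>; writer optional)
  audit: paired with writer audit (Audit -> Audit; writer optional)
  balance: no writer match
  primary: paired with writer primary (bool -> bool; writer required)
  enabled: paired with writer enabled (bool -> bool; writer required)
  role (writer side), unknown to reader
  audit.name: paired with writer audit.name (string -> string; writer required)
  audit.archived: paired with writer audit.archived (bool -> bool; writer optional)
  audit.version (writer side), unknown to reader
  R1 fires at balance
  R1 fires at channel
  backward on Shipment therefore BREAKING (2)
checking off the Shipment differences that do not matter here:
  removed field version from record Audit -> fires only in the forward direction of Shipment, which is not asked here


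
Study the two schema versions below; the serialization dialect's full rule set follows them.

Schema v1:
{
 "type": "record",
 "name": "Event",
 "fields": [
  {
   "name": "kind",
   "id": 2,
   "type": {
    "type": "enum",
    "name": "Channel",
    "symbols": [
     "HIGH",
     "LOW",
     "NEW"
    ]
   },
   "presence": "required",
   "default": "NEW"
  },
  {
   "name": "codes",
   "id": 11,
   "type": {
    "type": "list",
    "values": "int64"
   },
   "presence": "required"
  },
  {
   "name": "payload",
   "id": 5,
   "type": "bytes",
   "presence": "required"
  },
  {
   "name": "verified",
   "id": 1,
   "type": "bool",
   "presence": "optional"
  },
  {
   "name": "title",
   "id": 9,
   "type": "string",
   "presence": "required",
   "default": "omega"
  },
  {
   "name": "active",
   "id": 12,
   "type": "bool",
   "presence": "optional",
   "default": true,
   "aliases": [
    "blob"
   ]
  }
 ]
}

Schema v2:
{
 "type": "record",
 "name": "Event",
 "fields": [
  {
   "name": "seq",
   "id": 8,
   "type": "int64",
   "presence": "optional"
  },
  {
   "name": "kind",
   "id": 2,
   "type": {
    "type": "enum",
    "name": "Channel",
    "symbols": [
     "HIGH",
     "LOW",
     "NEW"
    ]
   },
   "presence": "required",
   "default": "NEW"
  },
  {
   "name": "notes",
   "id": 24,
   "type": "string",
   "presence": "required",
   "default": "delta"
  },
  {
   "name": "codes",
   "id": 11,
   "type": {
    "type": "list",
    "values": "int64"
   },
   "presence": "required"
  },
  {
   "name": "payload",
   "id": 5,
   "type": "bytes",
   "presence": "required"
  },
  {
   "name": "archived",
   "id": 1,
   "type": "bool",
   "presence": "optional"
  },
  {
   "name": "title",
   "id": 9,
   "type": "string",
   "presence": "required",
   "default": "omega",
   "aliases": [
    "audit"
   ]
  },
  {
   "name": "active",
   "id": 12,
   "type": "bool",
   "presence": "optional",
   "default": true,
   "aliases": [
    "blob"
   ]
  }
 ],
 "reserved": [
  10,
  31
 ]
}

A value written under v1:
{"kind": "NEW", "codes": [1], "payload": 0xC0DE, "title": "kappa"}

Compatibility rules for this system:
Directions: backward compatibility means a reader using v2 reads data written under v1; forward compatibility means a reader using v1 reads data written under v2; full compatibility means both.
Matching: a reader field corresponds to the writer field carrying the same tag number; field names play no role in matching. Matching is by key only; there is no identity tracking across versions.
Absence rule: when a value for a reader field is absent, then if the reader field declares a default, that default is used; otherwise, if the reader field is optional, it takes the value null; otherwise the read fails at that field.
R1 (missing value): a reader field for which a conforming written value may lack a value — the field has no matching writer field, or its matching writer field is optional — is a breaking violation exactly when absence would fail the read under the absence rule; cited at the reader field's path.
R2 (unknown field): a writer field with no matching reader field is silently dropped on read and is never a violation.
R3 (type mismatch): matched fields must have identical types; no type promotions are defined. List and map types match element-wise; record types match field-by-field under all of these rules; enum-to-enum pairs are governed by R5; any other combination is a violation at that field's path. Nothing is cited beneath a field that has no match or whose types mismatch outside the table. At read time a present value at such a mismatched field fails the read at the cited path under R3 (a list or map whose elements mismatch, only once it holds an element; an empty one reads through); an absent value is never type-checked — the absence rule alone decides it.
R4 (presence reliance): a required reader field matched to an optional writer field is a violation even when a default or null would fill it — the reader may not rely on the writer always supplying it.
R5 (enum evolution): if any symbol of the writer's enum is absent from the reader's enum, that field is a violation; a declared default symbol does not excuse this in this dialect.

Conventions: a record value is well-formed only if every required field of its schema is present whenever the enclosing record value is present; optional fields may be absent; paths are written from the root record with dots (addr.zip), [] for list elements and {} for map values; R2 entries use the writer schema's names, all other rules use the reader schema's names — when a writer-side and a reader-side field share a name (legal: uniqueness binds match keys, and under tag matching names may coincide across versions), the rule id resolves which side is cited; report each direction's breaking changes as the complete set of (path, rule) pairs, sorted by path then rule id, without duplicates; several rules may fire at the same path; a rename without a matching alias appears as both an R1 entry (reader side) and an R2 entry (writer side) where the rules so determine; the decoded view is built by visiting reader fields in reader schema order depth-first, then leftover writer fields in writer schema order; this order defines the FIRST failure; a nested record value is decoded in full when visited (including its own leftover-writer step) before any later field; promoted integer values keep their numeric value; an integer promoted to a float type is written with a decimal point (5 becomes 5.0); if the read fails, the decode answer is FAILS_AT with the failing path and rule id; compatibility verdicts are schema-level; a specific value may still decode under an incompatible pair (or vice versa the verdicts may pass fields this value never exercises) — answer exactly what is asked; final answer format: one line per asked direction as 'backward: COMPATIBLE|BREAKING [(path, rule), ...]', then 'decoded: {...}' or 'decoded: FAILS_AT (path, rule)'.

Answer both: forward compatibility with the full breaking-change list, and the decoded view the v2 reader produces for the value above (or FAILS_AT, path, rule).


forward: COMPATIBLE []; decoded: {"seq": null, "kind": "NEW", "notes": "delta", "codes": [1], "payload": 0xC0DE, "archived": null, "title": "kappa", "active": true}

the writer's type comes first in each Event pair
forward on Event — v1 reading data written by v2:
  Channel -> Channel, writer required: kind aligns to kind
  list<int64> -> list<int64>, writer required: codes aligns to codes
  bytes -> bytes, writer required: payload aligns to payload
  bool -> bool, writer optional: verified aligns to archived
  string -> string, writer required: title aligns to title
  bool -> bool, writer optional: active aligns to active
  leftover writer field: seq
  leftover writer field: notes
  => forward verdict for Event: COMPATIBLE, no violations
decode walk for Event under reader schema v2:
  seq := null (absent, optional -> null)
  kind := "NEW"
  notes := "delta" (absent -> default)
  codes := [1]
  payload := 0xC0DE
  archived := null (absent, optional -> null)
  title := "kappa"
  active := true (absent -> default)
  => decoded: {"seq": null, "kind": "NEW", "notes": "delta", "codes": [1], "payload": 0xC0DE, "archived": null, "title": "kappa", "active": true}


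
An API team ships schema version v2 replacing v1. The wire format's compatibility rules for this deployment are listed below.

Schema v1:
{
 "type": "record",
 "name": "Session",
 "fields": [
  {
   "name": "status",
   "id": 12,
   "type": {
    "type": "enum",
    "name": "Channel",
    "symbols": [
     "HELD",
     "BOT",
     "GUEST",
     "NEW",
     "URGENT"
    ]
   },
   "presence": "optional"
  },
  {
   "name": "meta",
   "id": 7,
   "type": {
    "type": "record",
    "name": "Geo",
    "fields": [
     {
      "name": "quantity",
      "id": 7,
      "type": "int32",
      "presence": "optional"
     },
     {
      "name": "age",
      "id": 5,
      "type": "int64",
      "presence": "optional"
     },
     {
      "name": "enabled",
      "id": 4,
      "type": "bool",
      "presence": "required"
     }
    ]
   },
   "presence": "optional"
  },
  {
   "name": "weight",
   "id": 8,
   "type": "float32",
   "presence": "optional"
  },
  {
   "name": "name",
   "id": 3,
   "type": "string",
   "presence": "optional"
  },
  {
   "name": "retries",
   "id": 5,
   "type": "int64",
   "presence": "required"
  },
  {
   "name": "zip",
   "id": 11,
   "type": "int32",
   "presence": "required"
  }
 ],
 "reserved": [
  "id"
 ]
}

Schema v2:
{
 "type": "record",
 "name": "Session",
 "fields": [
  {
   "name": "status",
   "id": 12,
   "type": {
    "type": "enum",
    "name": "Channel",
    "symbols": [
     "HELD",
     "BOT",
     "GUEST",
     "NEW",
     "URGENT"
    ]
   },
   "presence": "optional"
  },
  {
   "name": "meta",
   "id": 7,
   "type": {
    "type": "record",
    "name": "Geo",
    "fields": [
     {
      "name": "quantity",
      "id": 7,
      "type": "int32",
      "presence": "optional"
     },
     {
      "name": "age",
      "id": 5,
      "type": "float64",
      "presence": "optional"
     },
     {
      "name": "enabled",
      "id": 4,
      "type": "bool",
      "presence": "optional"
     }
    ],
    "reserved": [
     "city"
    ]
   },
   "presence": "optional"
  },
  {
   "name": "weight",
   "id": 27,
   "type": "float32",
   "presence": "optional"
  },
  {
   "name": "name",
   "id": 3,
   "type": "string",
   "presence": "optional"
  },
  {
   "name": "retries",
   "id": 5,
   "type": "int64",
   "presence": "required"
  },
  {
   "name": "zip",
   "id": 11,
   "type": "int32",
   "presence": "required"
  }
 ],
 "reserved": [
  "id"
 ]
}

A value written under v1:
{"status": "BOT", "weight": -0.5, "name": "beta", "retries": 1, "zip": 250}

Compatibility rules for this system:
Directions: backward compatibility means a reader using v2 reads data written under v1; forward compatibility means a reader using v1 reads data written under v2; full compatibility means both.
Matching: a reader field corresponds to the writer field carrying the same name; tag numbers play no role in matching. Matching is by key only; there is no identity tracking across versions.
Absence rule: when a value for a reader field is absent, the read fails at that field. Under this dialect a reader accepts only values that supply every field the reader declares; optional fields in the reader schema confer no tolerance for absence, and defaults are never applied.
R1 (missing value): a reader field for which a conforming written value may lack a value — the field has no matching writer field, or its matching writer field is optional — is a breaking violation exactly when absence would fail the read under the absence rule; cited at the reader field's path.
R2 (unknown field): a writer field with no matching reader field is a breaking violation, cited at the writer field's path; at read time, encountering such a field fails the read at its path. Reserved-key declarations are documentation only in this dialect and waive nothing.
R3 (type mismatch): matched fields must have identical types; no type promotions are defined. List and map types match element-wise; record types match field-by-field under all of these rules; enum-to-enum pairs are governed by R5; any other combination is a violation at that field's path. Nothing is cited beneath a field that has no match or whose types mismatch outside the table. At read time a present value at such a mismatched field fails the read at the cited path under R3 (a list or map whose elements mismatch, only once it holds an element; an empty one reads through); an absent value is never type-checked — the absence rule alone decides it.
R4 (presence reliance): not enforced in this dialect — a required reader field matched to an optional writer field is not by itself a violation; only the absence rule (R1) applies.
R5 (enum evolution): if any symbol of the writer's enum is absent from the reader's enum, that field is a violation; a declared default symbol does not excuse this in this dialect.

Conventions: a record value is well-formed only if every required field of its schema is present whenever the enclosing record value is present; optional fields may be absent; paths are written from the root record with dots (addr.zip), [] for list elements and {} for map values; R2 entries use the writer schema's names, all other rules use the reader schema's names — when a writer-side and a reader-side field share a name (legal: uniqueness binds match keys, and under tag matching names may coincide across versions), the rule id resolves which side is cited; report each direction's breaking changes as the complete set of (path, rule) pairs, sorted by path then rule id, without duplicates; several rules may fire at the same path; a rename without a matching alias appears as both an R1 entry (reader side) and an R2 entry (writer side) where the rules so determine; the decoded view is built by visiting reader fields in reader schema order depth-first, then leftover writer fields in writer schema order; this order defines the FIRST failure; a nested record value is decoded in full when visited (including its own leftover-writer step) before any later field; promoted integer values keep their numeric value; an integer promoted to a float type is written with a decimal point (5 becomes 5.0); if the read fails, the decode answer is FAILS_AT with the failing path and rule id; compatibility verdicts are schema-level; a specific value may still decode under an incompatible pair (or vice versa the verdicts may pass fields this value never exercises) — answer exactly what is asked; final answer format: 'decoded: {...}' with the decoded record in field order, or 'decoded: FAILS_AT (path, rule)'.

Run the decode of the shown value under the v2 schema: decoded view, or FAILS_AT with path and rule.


the writer's type comes first in each Session pair
decode (reader v2):
  status := "BOT"
  read fails at meta under R1 (no fill)
  => FAILS_AT (meta, R1)
the other Session changes do not affect what is asked:
  field enabled in record Geo: required changed to optional -> schema-level compatibility only; this Session value's decode is unchanged
  field age in record Geo: type int64 changed to float64 -> schema-level compatibility only; this Session value's decode is unchanged
  field weight in record Session: tag 8 changed to 27 -> fires no rule on Session under this dialect and leaves the result unchanged

decoded: FAILS_AT (meta, R1)


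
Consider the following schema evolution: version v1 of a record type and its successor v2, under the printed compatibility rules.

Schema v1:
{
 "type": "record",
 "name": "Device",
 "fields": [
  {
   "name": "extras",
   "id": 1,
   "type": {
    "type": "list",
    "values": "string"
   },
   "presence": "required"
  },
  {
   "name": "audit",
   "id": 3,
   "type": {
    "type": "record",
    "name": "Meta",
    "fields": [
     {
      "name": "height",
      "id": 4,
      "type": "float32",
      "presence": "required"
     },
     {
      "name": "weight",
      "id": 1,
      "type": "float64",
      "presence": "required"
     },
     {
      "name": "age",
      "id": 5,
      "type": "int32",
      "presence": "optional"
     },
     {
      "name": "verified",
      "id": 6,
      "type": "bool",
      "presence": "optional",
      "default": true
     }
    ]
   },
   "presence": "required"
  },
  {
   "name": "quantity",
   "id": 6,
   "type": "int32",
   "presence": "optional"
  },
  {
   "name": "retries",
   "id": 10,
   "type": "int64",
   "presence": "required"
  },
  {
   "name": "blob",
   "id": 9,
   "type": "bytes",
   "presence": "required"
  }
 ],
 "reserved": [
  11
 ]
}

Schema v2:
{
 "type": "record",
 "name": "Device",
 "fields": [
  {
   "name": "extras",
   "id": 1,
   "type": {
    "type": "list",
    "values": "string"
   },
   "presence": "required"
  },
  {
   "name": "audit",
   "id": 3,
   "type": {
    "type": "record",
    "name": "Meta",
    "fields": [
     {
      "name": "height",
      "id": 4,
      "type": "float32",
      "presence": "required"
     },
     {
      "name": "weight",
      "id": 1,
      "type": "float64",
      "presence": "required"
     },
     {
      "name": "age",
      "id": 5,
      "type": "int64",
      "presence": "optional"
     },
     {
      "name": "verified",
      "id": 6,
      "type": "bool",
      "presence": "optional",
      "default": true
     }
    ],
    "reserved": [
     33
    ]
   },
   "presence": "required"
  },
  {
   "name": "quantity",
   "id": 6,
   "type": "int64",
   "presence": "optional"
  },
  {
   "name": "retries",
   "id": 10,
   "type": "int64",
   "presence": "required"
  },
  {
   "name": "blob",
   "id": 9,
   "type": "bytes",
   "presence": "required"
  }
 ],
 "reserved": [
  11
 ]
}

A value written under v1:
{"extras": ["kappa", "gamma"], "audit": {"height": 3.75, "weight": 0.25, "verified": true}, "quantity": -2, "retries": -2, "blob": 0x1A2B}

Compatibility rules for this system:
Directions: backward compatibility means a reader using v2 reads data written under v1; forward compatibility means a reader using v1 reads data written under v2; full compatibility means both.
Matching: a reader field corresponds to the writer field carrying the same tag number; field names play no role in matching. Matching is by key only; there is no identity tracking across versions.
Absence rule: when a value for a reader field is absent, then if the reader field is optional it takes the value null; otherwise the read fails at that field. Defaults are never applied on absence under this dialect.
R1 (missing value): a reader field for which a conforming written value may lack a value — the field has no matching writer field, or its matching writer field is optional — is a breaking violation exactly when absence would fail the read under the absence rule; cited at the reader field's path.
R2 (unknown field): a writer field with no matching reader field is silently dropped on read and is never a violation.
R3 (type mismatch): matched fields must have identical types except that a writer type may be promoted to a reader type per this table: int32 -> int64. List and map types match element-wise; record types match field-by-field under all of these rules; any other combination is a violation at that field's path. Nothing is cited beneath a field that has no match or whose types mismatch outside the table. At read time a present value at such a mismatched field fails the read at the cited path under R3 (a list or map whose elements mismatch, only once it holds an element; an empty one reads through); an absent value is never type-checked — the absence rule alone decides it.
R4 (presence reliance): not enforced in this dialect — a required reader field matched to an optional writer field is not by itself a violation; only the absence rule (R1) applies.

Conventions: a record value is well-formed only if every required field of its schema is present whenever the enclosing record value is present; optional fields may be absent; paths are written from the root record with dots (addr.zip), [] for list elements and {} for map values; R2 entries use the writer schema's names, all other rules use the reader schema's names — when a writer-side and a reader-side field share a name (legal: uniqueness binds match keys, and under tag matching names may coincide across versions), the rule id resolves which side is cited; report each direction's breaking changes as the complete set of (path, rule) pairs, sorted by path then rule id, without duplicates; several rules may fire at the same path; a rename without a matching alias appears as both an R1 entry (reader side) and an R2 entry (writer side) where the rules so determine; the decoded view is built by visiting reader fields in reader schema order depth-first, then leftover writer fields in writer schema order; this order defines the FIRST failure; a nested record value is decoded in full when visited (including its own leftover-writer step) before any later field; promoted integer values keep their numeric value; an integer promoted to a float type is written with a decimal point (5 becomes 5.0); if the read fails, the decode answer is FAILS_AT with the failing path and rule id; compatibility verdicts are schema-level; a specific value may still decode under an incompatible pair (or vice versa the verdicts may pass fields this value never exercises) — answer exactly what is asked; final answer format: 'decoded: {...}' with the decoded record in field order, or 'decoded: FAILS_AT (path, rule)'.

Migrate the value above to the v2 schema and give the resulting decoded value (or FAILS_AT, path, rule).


decoded: {"extras": ["kappa", "gamma"], "audit": {"height": 3.75, "weight": 0.25, "age": null, "verified": true}, "quantity": -2, "retries": -2, "blob": 0x1A2B}

in Device below, arrows point writer -> reader
decoding the Device value with the v2 reader:
  extras := ["kappa", "gamma"]
  audit.height := 3.75
  audit.weight := 0.25
  audit.age := null (not supplied -> null)
  audit.verified := true
  quantity := -2 (int32 -> int64)
  retries := -2
  blob := 0x1A2B
  => decoded: {"extras": ["kappa", "gamma"], "audit": {"height": 3.75, "weight": 0.25, "age": null, "verified": true}, "quantity": -2, "retries": -2, "blob": 0x1A2B}
diffs on Device not affecting the asked answer:
  field quantity in record Device: type int32 changed to int64 -> affects the rule determinations only; this particular Device value decodes identically
  field age in record Meta: type int32 changed to int64 -> affects the rule determinations only; this particular Device value decodes identically
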